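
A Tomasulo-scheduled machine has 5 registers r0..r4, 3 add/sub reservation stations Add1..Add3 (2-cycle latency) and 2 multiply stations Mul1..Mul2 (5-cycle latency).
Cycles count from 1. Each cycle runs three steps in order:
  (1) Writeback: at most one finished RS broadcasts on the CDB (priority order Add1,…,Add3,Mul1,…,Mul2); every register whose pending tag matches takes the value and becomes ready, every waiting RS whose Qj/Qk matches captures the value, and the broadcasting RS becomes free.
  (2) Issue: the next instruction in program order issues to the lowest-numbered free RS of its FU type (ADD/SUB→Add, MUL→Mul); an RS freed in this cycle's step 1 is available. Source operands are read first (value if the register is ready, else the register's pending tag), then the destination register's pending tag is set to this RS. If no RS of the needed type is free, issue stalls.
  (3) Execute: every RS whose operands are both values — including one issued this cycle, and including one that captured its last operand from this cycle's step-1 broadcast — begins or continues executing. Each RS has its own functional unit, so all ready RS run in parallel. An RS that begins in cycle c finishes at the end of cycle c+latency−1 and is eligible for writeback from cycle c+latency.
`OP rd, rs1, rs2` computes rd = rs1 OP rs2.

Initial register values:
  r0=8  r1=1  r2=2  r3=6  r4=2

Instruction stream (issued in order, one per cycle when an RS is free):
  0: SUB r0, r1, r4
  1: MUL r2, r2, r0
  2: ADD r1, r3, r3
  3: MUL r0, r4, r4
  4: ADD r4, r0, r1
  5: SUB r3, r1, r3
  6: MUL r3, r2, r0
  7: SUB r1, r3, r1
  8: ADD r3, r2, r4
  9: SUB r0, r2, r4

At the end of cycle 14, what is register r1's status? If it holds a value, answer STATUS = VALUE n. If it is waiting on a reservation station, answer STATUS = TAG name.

STATUS = TAG Add2

  c1: issue SUB r0<-Add1  regs: r0:Add1,r1:1,r2:2,r3:6,r4:2
  c2: issue MUL r2<-Mul1  regs: r0:Add1,r1:1,r2:Mul1,r3:6,r4:2
  c3: CDB Add1=-1; issue ADD r1<-Add1  regs: r0:-1,r1:Add1,r2:Mul1,r3:6,r4:2
  c4: issue MUL r0<-Mul2  regs: r0:Mul2,r1:Add1,r2:Mul1,r3:6,r4:2
  c5: CDB Add1=12; issue ADD r4<-Add1  regs: r0:Mul2,r1:12,r2:Mul1,r3:6,r4:Add1
  c6: issue SUB r3<-Add2  regs: r0:Mul2,r1:12,r2:Mul1,r3:Add2,r4:Add1
  c7: stall  regs: r0:Mul2,r1:12,r2:Mul1,r3:Add2,r4:Add1
  c8: CDB Add2=6; stall  regs: r0:Mul2,r1:12,r2:Mul1,r3:6,r4:Add1
  c9: CDB Mul1=-2; issue MUL r3<-Mul1  regs: r0:Mul2,r1:12,r2:-2,r3:Mul1,r4:Add1
  c10: CDB Mul2=4; issue SUB r1<-Add2  regs: r0:4,r1:Add2,r2:-2,r3:Mul1,r4:Add1
  c11: issue ADD r3<-Add3  regs: r0:4,r1:Add2,r2:-2,r3:Add3,r4:Add1
  c12: CDB Add1=16; issue SUB r0<-Add1  regs: r0:Add1,r1:Add2,r2:-2,r3:Add3,r4:16
  c13: -  regs: r0:Add1,r1:Add2,r2:-2,r3:Add3,r4:16
  c14: CDB Add1=-18  regs: r0:-18,r1:Add2,r2:-2,r3:Add3,r4:16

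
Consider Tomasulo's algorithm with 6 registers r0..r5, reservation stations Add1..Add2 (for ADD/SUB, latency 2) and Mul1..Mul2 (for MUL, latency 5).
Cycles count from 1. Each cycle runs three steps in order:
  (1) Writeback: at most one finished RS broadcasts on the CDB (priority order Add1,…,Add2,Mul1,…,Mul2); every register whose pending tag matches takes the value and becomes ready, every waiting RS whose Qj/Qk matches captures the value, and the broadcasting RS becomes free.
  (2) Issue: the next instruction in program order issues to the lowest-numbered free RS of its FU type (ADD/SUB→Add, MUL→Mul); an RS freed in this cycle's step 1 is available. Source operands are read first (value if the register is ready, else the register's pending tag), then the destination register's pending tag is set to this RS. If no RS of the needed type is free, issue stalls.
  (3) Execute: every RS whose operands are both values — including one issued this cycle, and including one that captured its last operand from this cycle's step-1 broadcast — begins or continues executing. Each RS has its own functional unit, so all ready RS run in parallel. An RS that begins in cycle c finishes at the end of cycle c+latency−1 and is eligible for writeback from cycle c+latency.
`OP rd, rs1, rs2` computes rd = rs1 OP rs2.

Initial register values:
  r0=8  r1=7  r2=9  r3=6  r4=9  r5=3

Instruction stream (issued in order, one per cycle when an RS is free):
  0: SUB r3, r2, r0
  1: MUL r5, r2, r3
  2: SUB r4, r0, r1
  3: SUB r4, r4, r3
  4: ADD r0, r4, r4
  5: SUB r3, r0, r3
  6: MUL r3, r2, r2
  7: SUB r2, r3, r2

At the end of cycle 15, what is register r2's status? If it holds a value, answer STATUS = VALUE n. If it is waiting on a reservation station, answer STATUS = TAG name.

STATUS = VALUE 72

c1: issue SUB r3<-Add1 | r0:8,r1:7,r2:9,r3:Add1,r4:9,r5:3
c2: issue MUL r5<-Mul1 | r0:8,r1:7,r2:9,r3:Add1,r4:9,r5:Mul1
c3: CDB Add1=1; issue SUB r4<-Add1 | r0:8,r1:7,r2:9,r3:1,r4:Add1,r5:Mul1
c4: issue SUB r4<-Add2 | r0:8,r1:7,r2:9,r3:1,r4:Add2,r5:Mul1
c5: CDB Add1=1; issue ADD r0<-Add1 | r0:Add1,r1:7,r2:9,r3:1,r4:Add2,r5:Mul1
c6: stall | r0:Add1,r1:7,r2:9,r3:1,r4:Add2,r5:Mul1
c7: CDB Add2=0; issue SUB r3<-Add2 | r0:Add1,r1:7,r2:9,r3:Add2,r4:0,r5:Mul1
c8: CDB Mul1=9; issue MUL r3<-Mul1 | r0:Add1,r1:7,r2:9,r3:Mul1,r4:0,r5:9
c9: CDB Add1=0; issue SUB r2<-Add1 | r0:0,r1:7,r2:Add1,r3:Mul1,r4:0,r5:9
c10: - | r0:0,r1:7,r2:Add1,r3:Mul1,r4:0,r5:9
c11: CDB Add2=-1 | r0:0,r1:7,r2:Add1,r3:Mul1,r4:0,r5:9
c12: - | r0:0,r1:7,r2:Add1,r3:Mul1,r4:0,r5:9
c13: CDB Mul1=81 | r0:0,r1:7,r2:Add1,r3:81,r4:0,r5:9
c14: - | r0:0,r1:7,r2:Add1,r3:81,r4:0,r5:9
c15: CDB Add1=72 | r0:0,r1:7,r2:72,r3:81,r4:0,r5:9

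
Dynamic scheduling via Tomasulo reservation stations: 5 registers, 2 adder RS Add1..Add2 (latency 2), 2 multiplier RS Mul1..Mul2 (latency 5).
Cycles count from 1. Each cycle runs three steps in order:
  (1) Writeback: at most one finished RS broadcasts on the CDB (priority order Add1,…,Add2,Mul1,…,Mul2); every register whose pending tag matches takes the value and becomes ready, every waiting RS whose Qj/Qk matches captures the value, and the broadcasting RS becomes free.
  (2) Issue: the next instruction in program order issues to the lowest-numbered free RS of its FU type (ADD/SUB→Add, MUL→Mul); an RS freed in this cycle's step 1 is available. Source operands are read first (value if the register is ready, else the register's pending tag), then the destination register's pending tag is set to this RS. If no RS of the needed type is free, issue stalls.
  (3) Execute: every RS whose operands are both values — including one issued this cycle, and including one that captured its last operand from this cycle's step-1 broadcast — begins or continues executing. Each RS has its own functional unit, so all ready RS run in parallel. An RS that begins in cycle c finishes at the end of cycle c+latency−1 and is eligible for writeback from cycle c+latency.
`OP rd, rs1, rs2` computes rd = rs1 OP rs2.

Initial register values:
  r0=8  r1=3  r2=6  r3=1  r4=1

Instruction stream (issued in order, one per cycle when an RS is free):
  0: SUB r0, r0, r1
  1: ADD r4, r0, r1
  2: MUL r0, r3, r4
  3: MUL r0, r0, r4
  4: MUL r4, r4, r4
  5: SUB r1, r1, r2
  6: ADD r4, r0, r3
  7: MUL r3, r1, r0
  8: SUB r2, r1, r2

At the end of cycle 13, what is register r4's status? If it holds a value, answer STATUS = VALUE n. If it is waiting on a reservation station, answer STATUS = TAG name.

STATUS = TAG Add2

c1: issue SUB r0<-Add1 | r0:Add1,r1:3,r2:6,r3:1,r4:1
c2: issue ADD r4<-Add2 | r0:Add1,r1:3,r2:6,r3:1,r4:Add2
c3: CDB Add1=5; issue MUL r0<-Mul1 | r0:Mul1,r1:3,r2:6,r3:1,r4:Add2
c4: issue MUL r0<-Mul2 | r0:Mul2,r1:3,r2:6,r3:1,r4:Add2
c5: CDB Add2=8; stall | r0:Mul2,r1:3,r2:6,r3:1,r4:8
c6: stall | r0:Mul2,r1:3,r2:6,r3:1,r4:8
c7: stall | r0:Mul2,r1:3,r2:6,r3:1,r4:8
c8: stall | r0:Mul2,r1:3,r2:6,r3:1,r4:8
c9: stall | r0:Mul2,r1:3,r2:6,r3:1,r4:8
c10: CDB Mul1=8; issue MUL r4<-Mul1 | r0:Mul2,r1:3,r2:6,r3:1,r4:Mul1
c11: issue SUB r1<-Add1 | r0:Mul2,r1:Add1,r2:6,r3:1,r4:Mul1
c12: issue ADD r4<-Add2 | r0:Mul2,r1:Add1,r2:6,r3:1,r4:Add2
c13: CDB Add1=-3; stall | r0:Mul2,r1:-3,r2:6,r3:1,r4:Add2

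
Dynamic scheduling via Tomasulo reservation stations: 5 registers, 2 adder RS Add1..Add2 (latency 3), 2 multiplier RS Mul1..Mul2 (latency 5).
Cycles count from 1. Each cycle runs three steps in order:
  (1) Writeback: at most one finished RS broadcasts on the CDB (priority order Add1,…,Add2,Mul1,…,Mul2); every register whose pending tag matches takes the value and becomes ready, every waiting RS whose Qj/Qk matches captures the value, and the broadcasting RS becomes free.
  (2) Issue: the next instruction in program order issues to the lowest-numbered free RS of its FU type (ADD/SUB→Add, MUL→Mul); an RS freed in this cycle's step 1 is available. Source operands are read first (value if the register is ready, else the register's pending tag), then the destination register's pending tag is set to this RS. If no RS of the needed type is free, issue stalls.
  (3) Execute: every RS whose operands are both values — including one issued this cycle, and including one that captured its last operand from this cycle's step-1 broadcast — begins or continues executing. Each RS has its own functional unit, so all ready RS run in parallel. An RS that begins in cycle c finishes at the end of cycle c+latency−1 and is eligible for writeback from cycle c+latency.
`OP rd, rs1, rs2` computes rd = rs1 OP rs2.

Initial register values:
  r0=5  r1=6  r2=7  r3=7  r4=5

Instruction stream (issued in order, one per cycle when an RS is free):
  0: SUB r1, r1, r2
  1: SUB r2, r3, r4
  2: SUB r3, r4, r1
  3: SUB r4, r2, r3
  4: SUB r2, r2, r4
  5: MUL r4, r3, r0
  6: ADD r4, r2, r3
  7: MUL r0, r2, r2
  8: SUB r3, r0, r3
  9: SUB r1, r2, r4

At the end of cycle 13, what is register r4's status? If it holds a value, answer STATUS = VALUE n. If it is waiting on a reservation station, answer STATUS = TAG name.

cycle 1: issue SUB r1<-Add1 // r0:5,r1:Add1,r2:7,r3:7,r4:5
cycle 2: issue SUB r2<-Add2 // r0:5,r1:Add1,r2:Add2,r3:7,r4:5
cycle 3: stall // r0:5,r1:Add1,r2:Add2,r3:7,r4:5
cycle 4: CDB Add1=-1; issue SUB r3<-Add1 // r0:5,r1:-1,r2:Add2,r3:Add1,r4:5
cycle 5: CDB Add2=2; issue SUB r4<-Add2 // r0:5,r1:-1,r2:2,r3:Add1,r4:Add2
cycle 6: stall // r0:5,r1:-1,r2:2,r3:Add1,r4:Add2
cycle 7: CDB Add1=6; issue SUB r2<-Add1 // r0:5,r1:-1,r2:Add1,r3:6,r4:Add2
cycle 8: issue MUL r4<-Mul1 // r0:5,r1:-1,r2:Add1,r3:6,r4:Mul1
cycle 9: stall // r0:5,r1:-1,r2:Add1,r3:6,r4:Mul1
cycle 10: CDB Add2=-4; issue ADD r4<-Add2 // r0:5,r1:-1,r2:Add1,r3:6,r4:Add2
cycle 11: issue MUL r0<-Mul2 // r0:Mul2,r1:-1,r2:Add1,r3:6,r4:Add2
cycle 12: stall // r0:Mul2,r1:-1,r2:Add1,r3:6,r4:Add2
cycle 13: CDB Add1=6; issue SUB r3<-Add1 // r0:Mul2,r1:-1,r2:6,r3:Add1,r4:Add2

STATUS = TAG Add2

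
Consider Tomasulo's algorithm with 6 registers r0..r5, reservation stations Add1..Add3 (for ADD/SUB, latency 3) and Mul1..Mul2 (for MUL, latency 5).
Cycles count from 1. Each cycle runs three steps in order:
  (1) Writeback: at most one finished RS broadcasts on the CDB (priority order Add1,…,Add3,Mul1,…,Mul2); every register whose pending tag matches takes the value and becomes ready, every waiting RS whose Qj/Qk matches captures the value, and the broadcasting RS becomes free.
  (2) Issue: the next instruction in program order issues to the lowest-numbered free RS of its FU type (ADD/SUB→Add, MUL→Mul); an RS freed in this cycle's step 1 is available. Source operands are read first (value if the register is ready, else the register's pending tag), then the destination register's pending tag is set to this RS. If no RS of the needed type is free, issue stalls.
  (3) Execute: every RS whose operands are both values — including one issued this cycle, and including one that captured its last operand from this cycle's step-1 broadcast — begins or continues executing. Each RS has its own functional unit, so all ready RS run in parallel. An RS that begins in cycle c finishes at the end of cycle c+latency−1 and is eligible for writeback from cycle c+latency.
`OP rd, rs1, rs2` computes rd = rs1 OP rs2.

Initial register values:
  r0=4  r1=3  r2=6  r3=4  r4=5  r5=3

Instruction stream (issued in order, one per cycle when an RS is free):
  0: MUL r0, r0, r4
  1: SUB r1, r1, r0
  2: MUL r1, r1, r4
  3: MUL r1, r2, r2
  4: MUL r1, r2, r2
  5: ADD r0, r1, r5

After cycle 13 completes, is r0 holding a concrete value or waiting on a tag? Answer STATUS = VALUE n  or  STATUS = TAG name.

STATUS = TAG Add1

cycle 1: issue MUL r0<-Mul1 // r0:Mul1,r1:3,r2:6,r3:4,r4:5,r5:3
cycle 2: issue SUB r1<-Add1 // r0:Mul1,r1:Add1,r2:6,r3:4,r4:5,r5:3
cycle 3: issue MUL r1<-Mul2 // r0:Mul1,r1:Mul2,r2:6,r3:4,r4:5,r5:3
cycle 4: stall // r0:Mul1,r1:Mul2,r2:6,r3:4,r4:5,r5:3
cycle 5: stall // r0:Mul1,r1:Mul2,r2:6,r3:4,r4:5,r5:3
cycle 6: CDB Mul1=20; issue MUL r1<-Mul1 // r0:20,r1:Mul1,r2:6,r3:4,r4:5,r5:3
cycle 7: stall // r0:20,r1:Mul1,r2:6,r3:4,r4:5,r5:3
cycle 8: stall // r0:20,r1:Mul1,r2:6,r3:4,r4:5,r5:3
cycle 9: CDB Add1=-17; stall // r0:20,r1:Mul1,r2:6,r3:4,r4:5,r5:3
cycle 10: stall // r0:20,r1:Mul1,r2:6,r3:4,r4:5,r5:3
cycle 11: CDB Mul1=36; issue MUL r1<-Mul1 // r0:20,r1:Mul1,r2:6,r3:4,r4:5,r5:3
cycle 12: issue ADD r0<-Add1 // r0:Add1,r1:Mul1,r2:6,r3:4,r4:5,r5:3
cycle 13: - // r0:Add1,r1:Mul1,r2:6,r3:4,r4:5,r5:3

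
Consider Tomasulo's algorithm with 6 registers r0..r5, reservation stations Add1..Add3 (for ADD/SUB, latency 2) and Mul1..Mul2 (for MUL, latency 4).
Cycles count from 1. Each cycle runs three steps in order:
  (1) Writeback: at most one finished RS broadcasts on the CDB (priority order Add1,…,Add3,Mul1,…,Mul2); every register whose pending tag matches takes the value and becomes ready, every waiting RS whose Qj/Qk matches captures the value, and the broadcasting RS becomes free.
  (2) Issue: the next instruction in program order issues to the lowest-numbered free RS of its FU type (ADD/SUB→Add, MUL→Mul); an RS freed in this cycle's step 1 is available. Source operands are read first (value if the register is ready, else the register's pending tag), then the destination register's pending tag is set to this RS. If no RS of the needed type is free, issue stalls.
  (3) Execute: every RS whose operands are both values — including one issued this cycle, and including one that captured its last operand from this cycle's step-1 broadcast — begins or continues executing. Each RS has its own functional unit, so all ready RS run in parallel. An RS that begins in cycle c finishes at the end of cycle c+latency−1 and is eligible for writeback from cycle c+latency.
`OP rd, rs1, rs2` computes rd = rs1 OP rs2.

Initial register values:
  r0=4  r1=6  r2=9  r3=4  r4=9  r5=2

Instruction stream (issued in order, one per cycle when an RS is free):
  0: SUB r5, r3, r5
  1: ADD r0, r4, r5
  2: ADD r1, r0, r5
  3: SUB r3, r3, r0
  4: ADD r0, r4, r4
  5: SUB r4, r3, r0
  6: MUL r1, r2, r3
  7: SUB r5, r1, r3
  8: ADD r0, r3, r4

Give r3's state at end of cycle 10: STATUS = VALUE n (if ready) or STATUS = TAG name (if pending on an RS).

STATUS = VALUE -7

cycle 1: issue SUB r5<-Add1 // r0:4,r1:6,r2:9,r3:4,r4:9,r5:Add1
cycle 2: issue ADD r0<-Add2 // r0:Add2,r1:6,r2:9,r3:4,r4:9,r5:Add1
cycle 3: CDB Add1=2; issue ADD r1<-Add1 // r0:Add2,r1:Add1,r2:9,r3:4,r4:9,r5:2
cycle 4: issue SUB r3<-Add3 // r0:Add2,r1:Add1,r2:9,r3:Add3,r4:9,r5:2
cycle 5: CDB Add2=11; issue ADD r0<-Add2 // r0:Add2,r1:Add1,r2:9,r3:Add3,r4:9,r5:2
cycle 6: stall // r0:Add2,r1:Add1,r2:9,r3:Add3,r4:9,r5:2
cycle 7: CDB Add1=13; issue SUB r4<-Add1 // r0:Add2,r1:13,r2:9,r3:Add3,r4:Add1,r5:2
cycle 8: CDB Add2=18; issue MUL r1<-Mul1 // r0:18,r1:Mul1,r2:9,r3:Add3,r4:Add1,r5:2
cycle 9: CDB Add3=-7; issue SUB r5<-Add2 // r0:18,r1:Mul1,r2:9,r3:-7,r4:Add1,r5:Add2
cycle 10: issue ADD r0<-Add3 // r0:Add3,r1:Mul1,r2:9,r3:-7,r4:Add1,r5:Add2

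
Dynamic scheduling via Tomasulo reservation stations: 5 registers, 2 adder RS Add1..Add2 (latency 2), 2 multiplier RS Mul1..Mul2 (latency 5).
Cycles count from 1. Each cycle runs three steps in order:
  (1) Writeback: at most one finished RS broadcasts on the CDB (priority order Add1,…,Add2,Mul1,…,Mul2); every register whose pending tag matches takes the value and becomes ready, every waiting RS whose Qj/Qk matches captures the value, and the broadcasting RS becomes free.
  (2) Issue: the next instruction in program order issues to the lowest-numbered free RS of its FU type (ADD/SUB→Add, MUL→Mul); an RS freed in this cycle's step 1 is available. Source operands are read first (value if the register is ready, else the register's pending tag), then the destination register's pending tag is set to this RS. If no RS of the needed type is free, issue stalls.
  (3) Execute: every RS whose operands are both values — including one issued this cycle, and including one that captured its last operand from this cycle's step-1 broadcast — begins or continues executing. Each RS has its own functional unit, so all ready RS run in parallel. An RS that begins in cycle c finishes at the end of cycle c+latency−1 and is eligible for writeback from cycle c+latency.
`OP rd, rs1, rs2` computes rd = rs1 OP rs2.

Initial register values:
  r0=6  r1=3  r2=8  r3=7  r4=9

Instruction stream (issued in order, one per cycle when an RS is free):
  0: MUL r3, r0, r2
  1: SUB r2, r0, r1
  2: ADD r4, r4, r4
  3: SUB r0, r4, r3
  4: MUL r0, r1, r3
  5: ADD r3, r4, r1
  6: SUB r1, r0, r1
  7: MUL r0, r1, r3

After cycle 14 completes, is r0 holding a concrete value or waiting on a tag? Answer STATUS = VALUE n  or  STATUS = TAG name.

STATUS = TAG Mul1

  c1: issue MUL r3<-Mul1  regs: r0:6,r1:3,r2:8,r3:Mul1,r4:9
  c2: issue SUB r2<-Add1  regs: r0:6,r1:3,r2:Add1,r3:Mul1,r4:9
  c3: issue ADD r4<-Add2  regs: r0:6,r1:3,r2:Add1,r3:Mul1,r4:Add2
  c4: CDB Add1=3; issue SUB r0<-Add1  regs: r0:Add1,r1:3,r2:3,r3:Mul1,r4:Add2
  c5: CDB Add2=18; issue MUL r0<-Mul2  regs: r0:Mul2,r1:3,r2:3,r3:Mul1,r4:18
  c6: CDB Mul1=48; issue ADD r3<-Add2  regs: r0:Mul2,r1:3,r2:3,r3:Add2,r4:18
  c7: stall  regs: r0:Mul2,r1:3,r2:3,r3:Add2,r4:18
  c8: CDB Add1=-30; issue SUB r1<-Add1  regs: r0:Mul2,r1:Add1,r2:3,r3:Add2,r4:18
  c9: CDB Add2=21; issue MUL r0<-Mul1  regs: r0:Mul1,r1:Add1,r2:3,r3:21,r4:18
  c10: -  regs: r0:Mul1,r1:Add1,r2:3,r3:21,r4:18
  c11: CDB Mul2=144  regs: r0:Mul1,r1:Add1,r2:3,r3:21,r4:18
  c12: -  regs: r0:Mul1,r1:Add1,r2:3,r3:21,r4:18
  c13: CDB Add1=141  regs: r0:Mul1,r1:141,r2:3,r3:21,r4:18
  c14: -  regs: r0:Mul1,r1:141,r2:3,r3:21,r4:18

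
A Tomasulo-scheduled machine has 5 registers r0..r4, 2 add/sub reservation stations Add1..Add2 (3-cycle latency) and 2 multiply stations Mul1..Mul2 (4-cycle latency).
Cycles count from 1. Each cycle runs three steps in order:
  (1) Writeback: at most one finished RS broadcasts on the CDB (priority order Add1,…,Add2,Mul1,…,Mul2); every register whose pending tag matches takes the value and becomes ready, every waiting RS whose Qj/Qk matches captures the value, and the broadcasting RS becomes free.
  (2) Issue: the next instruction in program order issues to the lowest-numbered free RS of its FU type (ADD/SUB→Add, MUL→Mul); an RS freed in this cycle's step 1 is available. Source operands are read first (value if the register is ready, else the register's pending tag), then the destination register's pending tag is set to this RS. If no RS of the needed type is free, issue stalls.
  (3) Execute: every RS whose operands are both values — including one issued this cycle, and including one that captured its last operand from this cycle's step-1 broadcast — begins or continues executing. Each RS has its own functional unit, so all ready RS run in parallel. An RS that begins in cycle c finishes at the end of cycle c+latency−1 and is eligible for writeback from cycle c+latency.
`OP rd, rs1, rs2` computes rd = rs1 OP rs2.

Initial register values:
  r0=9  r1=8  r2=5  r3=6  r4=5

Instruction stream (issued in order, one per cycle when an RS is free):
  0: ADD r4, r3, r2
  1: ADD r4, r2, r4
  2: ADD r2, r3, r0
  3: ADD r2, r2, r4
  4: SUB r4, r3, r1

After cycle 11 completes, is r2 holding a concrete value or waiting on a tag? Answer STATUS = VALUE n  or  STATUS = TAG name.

STATUS = VALUE 31

c1: issue ADD r4<-Add1 | r0:9,r1:8,r2:5,r3:6,r4:Add1
c2: issue ADD r4<-Add2 | r0:9,r1:8,r2:5,r3:6,r4:Add2
c3: stall | r0:9,r1:8,r2:5,r3:6,r4:Add2
c4: CDB Add1=11; issue ADD r2<-Add1 | r0:9,r1:8,r2:Add1,r3:6,r4:Add2
c5: stall | r0:9,r1:8,r2:Add1,r3:6,r4:Add2
c6: stall | r0:9,r1:8,r2:Add1,r3:6,r4:Add2
c7: CDB Add1=15; issue ADD r2<-Add1 | r0:9,r1:8,r2:Add1,r3:6,r4:Add2
c8: CDB Add2=16; issue SUB r4<-Add2 | r0:9,r1:8,r2:Add1,r3:6,r4:Add2
c9: - | r0:9,r1:8,r2:Add1,r3:6,r4:Add2
c10: - | r0:9,r1:8,r2:Add1,r3:6,r4:Add2
c11: CDB Add1=31 | r0:9,r1:8,r2:31,r3:6,r4:Add2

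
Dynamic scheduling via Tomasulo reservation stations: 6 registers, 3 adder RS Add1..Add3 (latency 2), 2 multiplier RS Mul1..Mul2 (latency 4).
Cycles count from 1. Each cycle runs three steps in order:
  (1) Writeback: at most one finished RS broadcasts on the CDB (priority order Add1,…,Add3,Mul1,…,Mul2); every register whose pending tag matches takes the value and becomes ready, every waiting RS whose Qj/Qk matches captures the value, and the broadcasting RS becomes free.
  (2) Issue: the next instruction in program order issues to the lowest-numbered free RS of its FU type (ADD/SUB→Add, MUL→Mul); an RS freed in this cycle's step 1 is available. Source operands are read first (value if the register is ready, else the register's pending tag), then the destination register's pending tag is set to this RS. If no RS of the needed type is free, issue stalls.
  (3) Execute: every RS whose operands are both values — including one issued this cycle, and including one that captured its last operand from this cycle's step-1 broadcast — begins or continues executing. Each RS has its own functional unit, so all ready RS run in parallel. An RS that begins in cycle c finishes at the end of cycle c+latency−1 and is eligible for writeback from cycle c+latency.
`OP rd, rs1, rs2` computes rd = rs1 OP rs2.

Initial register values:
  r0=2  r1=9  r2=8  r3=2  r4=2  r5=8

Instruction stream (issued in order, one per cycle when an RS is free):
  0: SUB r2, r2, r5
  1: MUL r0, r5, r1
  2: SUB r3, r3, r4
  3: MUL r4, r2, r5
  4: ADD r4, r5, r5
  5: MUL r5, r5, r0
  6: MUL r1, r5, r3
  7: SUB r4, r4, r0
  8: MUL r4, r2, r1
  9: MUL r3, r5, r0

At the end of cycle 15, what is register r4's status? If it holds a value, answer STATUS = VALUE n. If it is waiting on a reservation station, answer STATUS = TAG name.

STATUS = TAG Mul1

  c1: issue SUB r2<-Add1  regs: r0:2,r1:9,r2:Add1,r3:2,r4:2,r5:8
  c2: issue MUL r0<-Mul1  regs: r0:Mul1,r1:9,r2:Add1,r3:2,r4:2,r5:8
  c3: CDB Add1=0; issue SUB r3<-Add1  regs: r0:Mul1,r1:9,r2:0,r3:Add1,r4:2,r5:8
  c4: issue MUL r4<-Mul2  regs: r0:Mul1,r1:9,r2:0,r3:Add1,r4:Mul2,r5:8
  c5: CDB Add1=0; issue ADD r4<-Add1  regs: r0:Mul1,r1:9,r2:0,r3:0,r4:Add1,r5:8
  c6: CDB Mul1=72; issue MUL r5<-Mul1  regs: r0:72,r1:9,r2:0,r3:0,r4:Add1,r5:Mul1
  c7: CDB Add1=16; stall  regs: r0:72,r1:9,r2:0,r3:0,r4:16,r5:Mul1
  c8: CDB Mul2=0; issue MUL r1<-Mul2  regs: r0:72,r1:Mul2,r2:0,r3:0,r4:16,r5:Mul1
  c9: issue SUB r4<-Add1  regs: r0:72,r1:Mul2,r2:0,r3:0,r4:Add1,r5:Mul1
  c10: CDB Mul1=576; issue MUL r4<-Mul1  regs: r0:72,r1:Mul2,r2:0,r3:0,r4:Mul1,r5:576
  c11: CDB Add1=-56; stall  regs: r0:72,r1:Mul2,r2:0,r3:0,r4:Mul1,r5:576
  c12: stall  regs: r0:72,r1:Mul2,r2:0,r3:0,r4:Mul1,r5:576
  c13: stall  regs: r0:72,r1:Mul2,r2:0,r3:0,r4:Mul1,r5:576
  c14: CDB Mul2=0; issue MUL r3<-Mul2  regs: r0:72,r1:0,r2:0,r3:Mul2,r4:Mul1,r5:576
  c15: -  regs: r0:72,r1:0,r2:0,r3:Mul2,r4:Mul1,r5:576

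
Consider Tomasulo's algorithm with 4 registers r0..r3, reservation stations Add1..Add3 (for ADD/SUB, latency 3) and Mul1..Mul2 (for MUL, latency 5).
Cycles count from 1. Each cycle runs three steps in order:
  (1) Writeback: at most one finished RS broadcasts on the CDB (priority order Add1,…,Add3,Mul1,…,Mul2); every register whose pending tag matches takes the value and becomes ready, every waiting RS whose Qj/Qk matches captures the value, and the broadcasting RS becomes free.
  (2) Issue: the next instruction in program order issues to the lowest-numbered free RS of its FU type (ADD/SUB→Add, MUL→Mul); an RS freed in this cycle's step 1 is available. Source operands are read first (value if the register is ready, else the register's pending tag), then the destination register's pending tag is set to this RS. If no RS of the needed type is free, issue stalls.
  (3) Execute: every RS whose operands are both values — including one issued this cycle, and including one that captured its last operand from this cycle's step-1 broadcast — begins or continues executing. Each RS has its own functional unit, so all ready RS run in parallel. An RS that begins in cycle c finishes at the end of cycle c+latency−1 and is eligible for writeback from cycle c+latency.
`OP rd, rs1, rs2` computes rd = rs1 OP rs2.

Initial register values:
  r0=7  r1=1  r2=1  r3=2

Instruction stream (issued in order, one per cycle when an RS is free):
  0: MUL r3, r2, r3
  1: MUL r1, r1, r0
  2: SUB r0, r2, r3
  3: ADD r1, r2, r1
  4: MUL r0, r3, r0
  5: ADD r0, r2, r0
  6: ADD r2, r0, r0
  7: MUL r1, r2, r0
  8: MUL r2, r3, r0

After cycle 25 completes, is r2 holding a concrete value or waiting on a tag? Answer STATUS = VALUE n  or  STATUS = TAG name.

STATUS = VALUE -2

  c1: issue MUL r3<-Mul1  regs: r0:7,r1:1,r2:1,r3:Mul1
  c2: issue MUL r1<-Mul2  regs: r0:7,r1:Mul2,r2:1,r3:Mul1
  c3: issue SUB r0<-Add1  regs: r0:Add1,r1:Mul2,r2:1,r3:Mul1
  c4: issue ADD r1<-Add2  regs: r0:Add1,r1:Add2,r2:1,r3:Mul1
  c5: stall  regs: r0:Add1,r1:Add2,r2:1,r3:Mul1
  c6: CDB Mul1=2; issue MUL r0<-Mul1  regs: r0:Mul1,r1:Add2,r2:1,r3:2
  c7: CDB Mul2=7; issue ADD r0<-Add3  regs: r0:Add3,r1:Add2,r2:1,r3:2
  c8: stall  regs: r0:Add3,r1:Add2,r2:1,r3:2
  c9: CDB Add1=-1; issue ADD r2<-Add1  regs: r0:Add3,r1:Add2,r2:Add1,r3:2
  c10: CDB Add2=8; issue MUL r1<-Mul2  regs: r0:Add3,r1:Mul2,r2:Add1,r3:2
  c11: stall  regs: r0:Add3,r1:Mul2,r2:Add1,r3:2
  c12: stall  regs: r0:Add3,r1:Mul2,r2:Add1,r3:2
  c13: stall  regs: r0:Add3,r1:Mul2,r2:Add1,r3:2
  c14: CDB Mul1=-2; issue MUL r2<-Mul1  regs: r0:Add3,r1:Mul2,r2:Mul1,r3:2
  c15: -  regs: r0:Add3,r1:Mul2,r2:Mul1,r3:2
  c16: -  regs: r0:Add3,r1:Mul2,r2:Mul1,r3:2
  c17: CDB Add3=-1  regs: r0:-1,r1:Mul2,r2:Mul1,r3:2
  c18: -  regs: r0:-1,r1:Mul2,r2:Mul1,r3:2
  c19: -  regs: r0:-1,r1:Mul2,r2:Mul1,r3:2
  c20: CDB Add1=-2  regs: r0:-1,r1:Mul2,r2:Mul1,r3:2
  c21: -  regs: r0:-1,r1:Mul2,r2:Mul1,r3:2
  c22: CDB Mul1=-2  regs: r0:-1,r1:Mul2,r2:-2,r3:2
  c23: -  regs: r0:-1,r1:Mul2,r2:-2,r3:2
  c24: -  regs: r0:-1,r1:Mul2,r2:-2,r3:2
  c25: CDB Mul2=2  regs: r0:-1,r1:2,r2:-2,r3:2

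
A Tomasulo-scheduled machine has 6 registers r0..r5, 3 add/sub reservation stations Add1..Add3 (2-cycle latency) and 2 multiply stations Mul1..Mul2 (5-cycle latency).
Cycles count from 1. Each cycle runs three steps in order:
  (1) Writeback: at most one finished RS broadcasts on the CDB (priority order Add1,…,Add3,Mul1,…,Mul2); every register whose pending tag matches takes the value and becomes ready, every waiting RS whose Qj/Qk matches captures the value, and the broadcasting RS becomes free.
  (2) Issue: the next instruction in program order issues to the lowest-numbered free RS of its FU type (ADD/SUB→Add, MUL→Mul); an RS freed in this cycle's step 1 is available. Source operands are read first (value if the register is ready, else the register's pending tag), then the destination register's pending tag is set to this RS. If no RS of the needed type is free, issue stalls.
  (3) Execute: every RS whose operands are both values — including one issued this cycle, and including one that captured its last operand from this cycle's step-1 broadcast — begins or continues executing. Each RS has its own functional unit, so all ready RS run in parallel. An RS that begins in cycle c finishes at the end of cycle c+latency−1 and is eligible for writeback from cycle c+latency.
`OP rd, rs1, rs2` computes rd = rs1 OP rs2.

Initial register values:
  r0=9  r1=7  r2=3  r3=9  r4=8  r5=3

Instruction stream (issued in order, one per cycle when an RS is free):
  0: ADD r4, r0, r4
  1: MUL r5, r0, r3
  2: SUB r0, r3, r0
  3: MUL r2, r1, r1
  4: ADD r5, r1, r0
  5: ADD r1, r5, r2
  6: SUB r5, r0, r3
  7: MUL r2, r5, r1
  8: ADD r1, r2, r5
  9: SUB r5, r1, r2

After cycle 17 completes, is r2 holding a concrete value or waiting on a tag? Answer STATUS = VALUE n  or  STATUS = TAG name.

  c1: issue ADD r4<-Add1  regs: r0:9,r1:7,r2:3,r3:9,r4:Add1,r5:3
  c2: issue MUL r5<-Mul1  regs: r0:9,r1:7,r2:3,r3:9,r4:Add1,r5:Mul1
  c3: CDB Add1=17; issue SUB r0<-Add1  regs: r0:Add1,r1:7,r2:3,r3:9,r4:17,r5:Mul1
  c4: issue MUL r2<-Mul2  regs: r0:Add1,r1:7,r2:Mul2,r3:9,r4:17,r5:Mul1
  c5: CDB Add1=0; issue ADD r5<-Add1  regs: r0:0,r1:7,r2:Mul2,r3:9,r4:17,r5:Add1
  c6: issue ADD r1<-Add2  regs: r0:0,r1:Add2,r2:Mul2,r3:9,r4:17,r5:Add1
  c7: CDB Add1=7; issue SUB r5<-Add1  regs: r0:0,r1:Add2,r2:Mul2,r3:9,r4:17,r5:Add1
  c8: CDB Mul1=81; issue MUL r2<-Mul1  regs: r0:0,r1:Add2,r2:Mul1,r3:9,r4:17,r5:Add1
  c9: CDB Add1=-9; issue ADD r1<-Add1  regs: r0:0,r1:Add1,r2:Mul1,r3:9,r4:17,r5:-9
  c10: CDB Mul2=49; issue SUB r5<-Add3  regs: r0:0,r1:Add1,r2:Mul1,r3:9,r4:17,r5:Add3
  c11: -  regs: r0:0,r1:Add1,r2:Mul1,r3:9,r4:17,r5:Add3
  c12: CDB Add2=56  regs: r0:0,r1:Add1,r2:Mul1,r3:9,r4:17,r5:Add3
  c13: -  regs: r0:0,r1:Add1,r2:Mul1,r3:9,r4:17,r5:Add3
  c14: -  regs: r0:0,r1:Add1,r2:Mul1,r3:9,r4:17,r5:Add3
  c15: -  regs: r0:0,r1:Add1,r2:Mul1,r3:9,r4:17,r5:Add3
  c16: -  regs: r0:0,r1:Add1,r2:Mul1,r3:9,r4:17,r5:Add3
  c17: CDB Mul1=-504  regs: r0:0,r1:Add1,r2:-504,r3:9,r4:17,r5:Add3

STATUS = VALUE -504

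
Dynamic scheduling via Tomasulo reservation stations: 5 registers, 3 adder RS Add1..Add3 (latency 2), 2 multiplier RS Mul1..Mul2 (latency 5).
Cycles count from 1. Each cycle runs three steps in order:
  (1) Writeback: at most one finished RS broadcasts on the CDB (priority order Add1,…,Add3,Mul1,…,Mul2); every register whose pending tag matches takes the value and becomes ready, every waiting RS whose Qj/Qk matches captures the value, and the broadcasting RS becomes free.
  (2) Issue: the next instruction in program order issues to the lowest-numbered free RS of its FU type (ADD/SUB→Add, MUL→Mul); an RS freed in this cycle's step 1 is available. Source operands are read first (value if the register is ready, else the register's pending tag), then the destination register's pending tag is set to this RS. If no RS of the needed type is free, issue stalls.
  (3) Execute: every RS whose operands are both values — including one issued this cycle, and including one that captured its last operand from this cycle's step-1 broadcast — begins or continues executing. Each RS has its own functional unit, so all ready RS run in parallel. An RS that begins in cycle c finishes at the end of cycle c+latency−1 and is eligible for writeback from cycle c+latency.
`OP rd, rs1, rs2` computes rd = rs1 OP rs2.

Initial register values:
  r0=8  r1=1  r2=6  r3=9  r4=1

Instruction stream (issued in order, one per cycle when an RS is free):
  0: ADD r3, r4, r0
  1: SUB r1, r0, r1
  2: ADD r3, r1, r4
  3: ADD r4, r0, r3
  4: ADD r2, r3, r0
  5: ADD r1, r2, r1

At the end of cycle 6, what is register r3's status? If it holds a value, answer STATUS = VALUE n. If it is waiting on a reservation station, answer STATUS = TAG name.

  c1: issue ADD r3<-Add1  regs: r0:8,r1:1,r2:6,r3:Add1,r4:1
  c2: issue SUB r1<-Add2  regs: r0:8,r1:Add2,r2:6,r3:Add1,r4:1
  c3: CDB Add1=9; issue ADD r3<-Add1  regs: r0:8,r1:Add2,r2:6,r3:Add1,r4:1
  c4: CDB Add2=7; issue ADD r4<-Add2  regs: r0:8,r1:7,r2:6,r3:Add1,r4:Add2
  c5: issue ADD r2<-Add3  regs: r0:8,r1:7,r2:Add3,r3:Add1,r4:Add2
  c6: CDB Add1=8; issue ADD r1<-Add1  regs: r0:8,r1:Add1,r2:Add3,r3:8,r4:Add2

STATUS = VALUE 8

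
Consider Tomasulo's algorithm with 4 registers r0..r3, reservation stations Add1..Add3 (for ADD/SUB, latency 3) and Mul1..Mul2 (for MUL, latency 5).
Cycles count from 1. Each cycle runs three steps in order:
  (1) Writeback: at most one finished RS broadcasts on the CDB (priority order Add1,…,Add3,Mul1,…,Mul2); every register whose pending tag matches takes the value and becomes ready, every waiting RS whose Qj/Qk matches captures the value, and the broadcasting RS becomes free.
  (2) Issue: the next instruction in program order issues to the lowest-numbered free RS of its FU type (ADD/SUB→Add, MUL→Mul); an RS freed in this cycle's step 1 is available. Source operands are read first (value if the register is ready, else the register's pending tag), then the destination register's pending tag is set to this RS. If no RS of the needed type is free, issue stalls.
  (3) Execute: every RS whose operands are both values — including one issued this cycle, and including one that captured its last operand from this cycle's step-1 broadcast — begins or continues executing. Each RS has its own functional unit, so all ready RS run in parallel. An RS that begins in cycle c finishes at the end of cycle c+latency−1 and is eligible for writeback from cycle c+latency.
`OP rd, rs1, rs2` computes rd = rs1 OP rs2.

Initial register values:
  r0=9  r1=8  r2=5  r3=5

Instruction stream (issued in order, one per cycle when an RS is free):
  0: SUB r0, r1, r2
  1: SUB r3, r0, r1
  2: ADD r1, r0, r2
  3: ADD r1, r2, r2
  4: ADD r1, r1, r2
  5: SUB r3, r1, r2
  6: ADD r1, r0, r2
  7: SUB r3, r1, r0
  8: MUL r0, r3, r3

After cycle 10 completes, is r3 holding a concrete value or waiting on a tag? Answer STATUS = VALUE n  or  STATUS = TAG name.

STATUS = TAG Add1

c1: issue SUB r0<-Add1 | r0:Add1,r1:8,r2:5,r3:5
c2: issue SUB r3<-Add2 | r0:Add1,r1:8,r2:5,r3:Add2
c3: issue ADD r1<-Add3 | r0:Add1,r1:Add3,r2:5,r3:Add2
c4: CDB Add1=3; issue ADD r1<-Add1 | r0:3,r1:Add1,r2:5,r3:Add2
c5: stall | r0:3,r1:Add1,r2:5,r3:Add2
c6: stall | r0:3,r1:Add1,r2:5,r3:Add2
c7: CDB Add1=10; issue ADD r1<-Add1 | r0:3,r1:Add1,r2:5,r3:Add2
c8: CDB Add2=-5; issue SUB r3<-Add2 | r0:3,r1:Add1,r2:5,r3:Add2
c9: CDB Add3=8; issue ADD r1<-Add3 | r0:3,r1:Add3,r2:5,r3:Add2
c10: CDB Add1=15; issue SUB r3<-Add1 | r0:3,r1:Add3,r2:5,r3:Add1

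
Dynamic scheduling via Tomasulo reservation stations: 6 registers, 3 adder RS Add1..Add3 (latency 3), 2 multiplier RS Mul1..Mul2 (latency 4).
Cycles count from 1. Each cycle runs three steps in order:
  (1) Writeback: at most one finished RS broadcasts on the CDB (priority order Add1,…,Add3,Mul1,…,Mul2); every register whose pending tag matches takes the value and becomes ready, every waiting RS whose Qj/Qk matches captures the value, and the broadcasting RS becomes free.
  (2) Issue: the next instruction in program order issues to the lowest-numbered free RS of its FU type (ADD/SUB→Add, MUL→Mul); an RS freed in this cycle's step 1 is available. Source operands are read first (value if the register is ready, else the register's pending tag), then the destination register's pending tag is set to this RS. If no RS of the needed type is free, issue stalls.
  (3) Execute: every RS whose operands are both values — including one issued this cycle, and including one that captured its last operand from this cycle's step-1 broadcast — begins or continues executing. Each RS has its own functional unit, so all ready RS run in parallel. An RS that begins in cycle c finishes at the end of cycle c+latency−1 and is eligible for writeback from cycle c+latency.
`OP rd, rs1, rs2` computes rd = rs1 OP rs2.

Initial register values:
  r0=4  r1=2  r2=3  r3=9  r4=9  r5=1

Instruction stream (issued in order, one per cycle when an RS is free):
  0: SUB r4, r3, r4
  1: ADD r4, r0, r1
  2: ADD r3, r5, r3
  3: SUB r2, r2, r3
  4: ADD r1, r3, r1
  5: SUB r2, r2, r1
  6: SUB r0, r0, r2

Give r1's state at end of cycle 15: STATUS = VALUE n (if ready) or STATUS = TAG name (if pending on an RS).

c1: issue SUB r4<-Add1 | r0:4,r1:2,r2:3,r3:9,r4:Add1,r5:1
c2: issue ADD r4<-Add2 | r0:4,r1:2,r2:3,r3:9,r4:Add2,r5:1
c3: issue ADD r3<-Add3 | r0:4,r1:2,r2:3,r3:Add3,r4:Add2,r5:1
c4: CDB Add1=0; issue SUB r2<-Add1 | r0:4,r1:2,r2:Add1,r3:Add3,r4:Add2,r5:1
c5: CDB Add2=6; issue ADD r1<-Add2 | r0:4,r1:Add2,r2:Add1,r3:Add3,r4:6,r5:1
c6: CDB Add3=10; issue SUB r2<-Add3 | r0:4,r1:Add2,r2:Add3,r3:10,r4:6,r5:1
c7: stall | r0:4,r1:Add2,r2:Add3,r3:10,r4:6,r5:1
c8: stall | r0:4,r1:Add2,r2:Add3,r3:10,r4:6,r5:1
c9: CDB Add1=-7; issue SUB r0<-Add1 | r0:Add1,r1:Add2,r2:Add3,r3:10,r4:6,r5:1
c10: CDB Add2=12 | r0:Add1,r1:12,r2:Add3,r3:10,r4:6,r5:1
c11: - | r0:Add1,r1:12,r2:Add3,r3:10,r4:6,r5:1
c12: - | r0:Add1,r1:12,r2:Add3,r3:10,r4:6,r5:1
c13: CDB Add3=-19 | r0:Add1,r1:12,r2:-19,r3:10,r4:6,r5:1
c14: - | r0:Add1,r1:12,r2:-19,r3:10,r4:6,r5:1
c15: - | r0:Add1,r1:12,r2:-19,r3:10,r4:6,r5:1

STATUS = VALUE 12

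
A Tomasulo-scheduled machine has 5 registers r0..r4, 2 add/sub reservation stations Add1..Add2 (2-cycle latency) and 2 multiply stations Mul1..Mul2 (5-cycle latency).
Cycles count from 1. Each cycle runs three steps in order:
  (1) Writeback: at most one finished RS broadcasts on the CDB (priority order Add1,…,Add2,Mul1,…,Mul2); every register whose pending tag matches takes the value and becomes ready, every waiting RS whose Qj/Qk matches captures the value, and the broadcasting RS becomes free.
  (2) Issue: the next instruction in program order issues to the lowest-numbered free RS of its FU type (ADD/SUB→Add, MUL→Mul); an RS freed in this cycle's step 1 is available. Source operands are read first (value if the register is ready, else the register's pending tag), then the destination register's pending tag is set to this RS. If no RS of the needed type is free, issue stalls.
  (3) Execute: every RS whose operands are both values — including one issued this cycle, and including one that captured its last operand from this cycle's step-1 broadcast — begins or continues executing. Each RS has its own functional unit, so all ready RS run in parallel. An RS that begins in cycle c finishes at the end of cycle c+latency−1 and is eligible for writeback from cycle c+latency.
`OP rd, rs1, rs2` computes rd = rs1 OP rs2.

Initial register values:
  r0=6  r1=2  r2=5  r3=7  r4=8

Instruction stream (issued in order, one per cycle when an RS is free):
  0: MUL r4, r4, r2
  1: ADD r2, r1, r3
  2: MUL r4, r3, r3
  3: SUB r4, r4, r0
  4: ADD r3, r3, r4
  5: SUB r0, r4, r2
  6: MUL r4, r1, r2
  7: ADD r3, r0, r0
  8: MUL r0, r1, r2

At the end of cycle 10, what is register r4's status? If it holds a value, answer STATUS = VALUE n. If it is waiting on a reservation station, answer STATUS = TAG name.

STATUS = VALUE 43

c1: issue MUL r4<-Mul1 | r0:6,r1:2,r2:5,r3:7,r4:Mul1
c2: issue ADD r2<-Add1 | r0:6,r1:2,r2:Add1,r3:7,r4:Mul1
c3: issue MUL r4<-Mul2 | r0:6,r1:2,r2:Add1,r3:7,r4:Mul2
c4: CDB Add1=9; issue SUB r4<-Add1 | r0:6,r1:2,r2:9,r3:7,r4:Add1
c5: issue ADD r3<-Add2 | r0:6,r1:2,r2:9,r3:Add2,r4:Add1
c6: CDB Mul1=40; stall | r0:6,r1:2,r2:9,r3:Add2,r4:Add1
c7: stall | r0:6,r1:2,r2:9,r3:Add2,r4:Add1
c8: CDB Mul2=49; stall | r0:6,r1:2,r2:9,r3:Add2,r4:Add1
c9: stall | r0:6,r1:2,r2:9,r3:Add2,r4:Add1
c10: CDB Add1=43; issue SUB r0<-Add1 | r0:Add1,r1:2,r2:9,r3:Add2,r4:43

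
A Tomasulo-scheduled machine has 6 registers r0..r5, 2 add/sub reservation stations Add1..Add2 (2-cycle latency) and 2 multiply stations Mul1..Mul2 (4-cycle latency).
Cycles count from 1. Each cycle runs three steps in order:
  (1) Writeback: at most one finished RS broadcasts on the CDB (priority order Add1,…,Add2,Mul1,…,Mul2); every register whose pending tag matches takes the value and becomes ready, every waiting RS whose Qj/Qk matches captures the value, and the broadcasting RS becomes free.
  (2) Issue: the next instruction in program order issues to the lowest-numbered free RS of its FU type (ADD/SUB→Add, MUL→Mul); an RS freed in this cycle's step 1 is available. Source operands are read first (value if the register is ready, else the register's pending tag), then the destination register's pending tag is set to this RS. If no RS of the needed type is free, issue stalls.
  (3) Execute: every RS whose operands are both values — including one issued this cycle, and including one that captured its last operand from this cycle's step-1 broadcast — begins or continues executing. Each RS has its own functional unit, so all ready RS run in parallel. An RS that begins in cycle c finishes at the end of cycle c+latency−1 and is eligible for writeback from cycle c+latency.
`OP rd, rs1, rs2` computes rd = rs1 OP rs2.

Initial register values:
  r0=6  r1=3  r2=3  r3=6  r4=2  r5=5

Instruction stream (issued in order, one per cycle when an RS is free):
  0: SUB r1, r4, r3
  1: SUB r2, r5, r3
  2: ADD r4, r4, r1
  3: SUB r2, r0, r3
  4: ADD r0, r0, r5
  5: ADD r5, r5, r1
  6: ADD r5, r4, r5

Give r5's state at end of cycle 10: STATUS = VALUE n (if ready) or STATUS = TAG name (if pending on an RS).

  c1: issue SUB r1<-Add1  regs: r0:6,r1:Add1,r2:3,r3:6,r4:2,r5:5
  c2: issue SUB r2<-Add2  regs: r0:6,r1:Add1,r2:Add2,r3:6,r4:2,r5:5
  c3: CDB Add1=-4; issue ADD r4<-Add1  regs: r0:6,r1:-4,r2:Add2,r3:6,r4:Add1,r5:5
  c4: CDB Add2=-1; issue SUB r2<-Add2  regs: r0:6,r1:-4,r2:Add2,r3:6,r4:Add1,r5:5
  c5: CDB Add1=-2; issue ADD r0<-Add1  regs: r0:Add1,r1:-4,r2:Add2,r3:6,r4:-2,r5:5
  c6: CDB Add2=0; issue ADD r5<-Add2  regs: r0:Add1,r1:-4,r2:0,r3:6,r4:-2,r5:Add2
  c7: CDB Add1=11; issue ADD r5<-Add1  regs: r0:11,r1:-4,r2:0,r3:6,r4:-2,r5:Add1
  c8: CDB Add2=1  regs: r0:11,r1:-4,r2:0,r3:6,r4:-2,r5:Add1
  c9: -  regs: r0:11,r1:-4,r2:0,r3:6,r4:-2,r5:Add1
  c10: CDB Add1=-1  regs: r0:11,r1:-4,r2:0,r3:6,r4:-2,r5:-1

STATUS = VALUE -1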